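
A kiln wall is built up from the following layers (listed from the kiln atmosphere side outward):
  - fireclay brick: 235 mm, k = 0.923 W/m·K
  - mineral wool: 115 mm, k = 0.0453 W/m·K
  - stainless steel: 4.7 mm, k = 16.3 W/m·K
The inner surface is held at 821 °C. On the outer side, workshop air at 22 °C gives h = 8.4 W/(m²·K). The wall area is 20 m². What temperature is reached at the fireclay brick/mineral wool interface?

T ≈ 751 °C

Series thermal resistances:
R_fireclay brick = L/(kA) = 0.235/(0.923×20) = 0.01273 K/W
R_mineral wool = L/(kA) = 0.115/(0.0453×20) = 0.1269 K/W
R_stainless steel = L/(kA) = 0.0047/(16.3×20) = 1.442×10^-5 K/W
R_outer film = 1/(h_o·A) = 1/(8.4×20) = 0.005952 K/W
R_total = 0.1456 K/W;  Q = ΔT/R_total = 799/0.1456 = 5487 W
T_interface = T_inner − Q·ΣR(inner→interface) = 821 − 5490×0.01273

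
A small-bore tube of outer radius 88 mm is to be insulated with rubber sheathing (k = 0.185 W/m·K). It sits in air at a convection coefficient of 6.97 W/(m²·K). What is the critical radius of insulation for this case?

r_cr ≈ 26.5 mm

For a cylinder r_cr = k/h = 0.185/6.97
r_cr = 26.5 mm; since the bare radius (88 mm) is above r_cr, any added insulation will reduce heat loss.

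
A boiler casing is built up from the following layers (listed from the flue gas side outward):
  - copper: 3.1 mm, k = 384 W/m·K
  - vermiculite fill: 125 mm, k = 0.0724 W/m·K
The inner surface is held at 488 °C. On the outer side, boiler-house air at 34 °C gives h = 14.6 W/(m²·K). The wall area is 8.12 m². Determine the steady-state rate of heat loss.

Treating each layer as a thermal resistance in series:
R_copper = L/(kA) = 0.0031/(384×8.12) = 9.942×10^-7 K/W
R_vermiculite fill = L/(kA) = 0.125/(0.0724×8.12) = 0.2126 K/W
R_outer film = 1/(h_o·A) = 1/(14.6×8.12) = 0.008435 K/W
R_total = 0.2211 K/W
Q = ΔT / R_total = 454 / 0.2211

Q ≈ 2050 W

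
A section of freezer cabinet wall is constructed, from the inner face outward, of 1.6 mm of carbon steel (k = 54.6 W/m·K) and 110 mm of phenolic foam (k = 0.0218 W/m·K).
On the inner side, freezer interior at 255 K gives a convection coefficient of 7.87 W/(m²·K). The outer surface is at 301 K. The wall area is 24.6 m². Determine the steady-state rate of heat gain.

Q ≈ 219 W

Model the wall as resistances in series:
R_inner film = 1/(h_i·A) = 1/(7.87×24.6) = 0.005165 K/W
R_carbon steel = L/(kA) = 0.0016/(54.6×24.6) = 1.191×10^-6 K/W
R_phenolic foam = L/(kA) = 0.11/(0.0218×24.6) = 0.2051 K/W
R_total = 0.2103 K/W
Q = ΔT / R_total = 46 / 0.2103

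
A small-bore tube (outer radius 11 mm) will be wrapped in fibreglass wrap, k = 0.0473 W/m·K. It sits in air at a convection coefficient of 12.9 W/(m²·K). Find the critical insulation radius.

r_cr ≈ 3.67 mm

For a cylinder r_cr = k/h = 0.0473/12.9
r_cr = 3.67 mm; since the bare radius (11 mm) is above r_cr, any added insulation will reduce heat loss.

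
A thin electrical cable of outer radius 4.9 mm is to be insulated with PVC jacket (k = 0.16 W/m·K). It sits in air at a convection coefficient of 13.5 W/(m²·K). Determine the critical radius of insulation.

r_cr ≈ 11.9 mm

For a cylinder r_cr = k/h = 0.16/13.5
r_cr = 11.9 mm; since the bare radius (4.9 mm) is below r_cr, adding a thin layer of insulation will *increase* heat loss.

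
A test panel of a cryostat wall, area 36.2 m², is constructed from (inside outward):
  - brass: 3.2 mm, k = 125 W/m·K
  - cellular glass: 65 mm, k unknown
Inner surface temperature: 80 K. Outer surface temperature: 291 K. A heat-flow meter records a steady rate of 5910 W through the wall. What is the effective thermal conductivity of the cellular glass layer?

k ≈ 0.0503 W/(m·K)

Series thermal resistances:
R_brass = L/(kA) = 0.0032/(125×36.2) = 7.072×10^-7 K/W
Sum of known resistances R_other = 7.072×10^-7 K/W
Total R = ΔT/Q = 211/5910 = 0.0357 K/W
R_cellular glass = R_total − R_other = 0.0357 K/W
k = L/(R·A) = 0.065/(0.0357×36.2)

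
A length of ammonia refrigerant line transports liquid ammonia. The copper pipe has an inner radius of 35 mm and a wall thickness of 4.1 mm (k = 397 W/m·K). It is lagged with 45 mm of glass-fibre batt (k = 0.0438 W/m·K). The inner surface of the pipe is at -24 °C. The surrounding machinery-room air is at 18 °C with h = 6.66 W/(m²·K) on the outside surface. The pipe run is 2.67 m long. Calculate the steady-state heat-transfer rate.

Q ≈ 36.6 W

Cylindrical conduction, so R = ln(r₂/r₁)/(2πkL) per layer, in series:
R_copper pipe wall = ln(39.1/35)/(2π×397×2.67) = 1.663×10^-5 K/W
R_glass-fibre batt = ln(84.1/39.1)/(2π×0.0438×2.67) = 1.042 K/W
R_outer film = 1/(h_o·2πr_oL) = 1/(6.66×2π×0.0841×2.67) = 0.1064 K/W
R_total = 1.149 K/W
Q = ΔT/R_total = 42/1.149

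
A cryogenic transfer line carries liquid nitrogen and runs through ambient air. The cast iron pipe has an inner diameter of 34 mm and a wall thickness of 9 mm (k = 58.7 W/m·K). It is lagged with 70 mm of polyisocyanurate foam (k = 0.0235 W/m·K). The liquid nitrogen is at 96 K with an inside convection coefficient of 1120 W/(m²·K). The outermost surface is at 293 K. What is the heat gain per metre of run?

q′ ≈ 22.2 W/m

Per-layer cylindrical resistances, series-summed:
R_inner film = 1/(h_i·2πr₁L) = 1/(1120×2π×0.017×1) = 0.008359 K/W
R_cast iron pipe wall = ln(26/17)/(2π×58.7×1) = 0.001152 K/W
R_polyisocyanurate foam = ln(96/26)/(2π×0.0235×1) = 8.847 K/W
R_total = 8.856 K/W
Q = ΔT/R_total = 197/8.856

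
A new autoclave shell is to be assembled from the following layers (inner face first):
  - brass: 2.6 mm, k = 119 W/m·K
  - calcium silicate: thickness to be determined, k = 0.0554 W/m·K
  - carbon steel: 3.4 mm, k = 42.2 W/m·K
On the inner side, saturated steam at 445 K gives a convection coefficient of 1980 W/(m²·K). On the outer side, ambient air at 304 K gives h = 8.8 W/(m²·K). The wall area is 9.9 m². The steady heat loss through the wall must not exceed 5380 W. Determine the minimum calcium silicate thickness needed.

Thermal resistances in series:
R_inner film = 1/(h_i·A) = 1/(1980×9.9) = 5.102×10^-5 K/W
R_brass = L/(kA) = 0.0026/(119×9.9) = 2.207×10^-6 K/W
R_carbon steel = L/(kA) = 0.0034/(42.2×9.9) = 8.138×10^-6 K/W
R_outer film = 1/(h_o·A) = 1/(8.8×9.9) = 0.01148 K/W
Sum of the known resistances R_other = 0.01154 K/W
Required total resistance R_tot = ΔT/Q_allow = 141/5380 = 0.02621 K/W
R_calcium silicate = R_tot − R_other = 0.01467 K/W
L = R·k·A = 0.01467×0.0554×9.9

L ≈ 8.05 mm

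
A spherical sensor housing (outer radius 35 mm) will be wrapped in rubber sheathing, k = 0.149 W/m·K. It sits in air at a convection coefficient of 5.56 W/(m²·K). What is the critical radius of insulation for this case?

For a sphere r_cr = 2k/h = 2×0.149/5.56
r_cr = 53.6 mm; since the bare radius (35 mm) is below r_cr, adding a thin layer of insulation will *increase* heat loss.

r_cr ≈ 53.6 mm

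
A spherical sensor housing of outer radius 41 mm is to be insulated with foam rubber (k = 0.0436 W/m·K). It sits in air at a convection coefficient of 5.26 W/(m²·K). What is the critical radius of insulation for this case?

r_cr ≈ 16.6 mm

For a sphere r_cr = 2k/h = 2×0.0436/5.26
r_cr = 16.6 mm; since the bare radius (41 mm) is above r_cr, any added insulation will reduce heat loss.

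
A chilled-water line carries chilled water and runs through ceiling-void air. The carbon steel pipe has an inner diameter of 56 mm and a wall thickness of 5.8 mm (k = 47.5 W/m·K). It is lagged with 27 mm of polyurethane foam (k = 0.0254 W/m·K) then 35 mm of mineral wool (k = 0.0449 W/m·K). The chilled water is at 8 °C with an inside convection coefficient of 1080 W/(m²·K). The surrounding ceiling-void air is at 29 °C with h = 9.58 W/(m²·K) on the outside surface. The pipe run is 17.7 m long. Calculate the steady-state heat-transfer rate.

Q ≈ 68 W

Treating each annulus and film as a series resistance:
R_inner film = 1/(h_i·2πr₁L) = 1/(1080×2π×0.028×17.7) = 2.973×10^-4 K/W
R_carbon steel pipe wall = ln(33.8/28)/(2π×47.5×17.7) = 3.564×10^-5 K/W
R_polyurethane foam = ln(60.8/33.8)/(2π×0.0254×17.7) = 0.2078 K/W
R_mineral wool = ln(95.8/60.8)/(2π×0.0449×17.7) = 0.09105 K/W
R_outer film = 1/(h_o·2πr_oL) = 1/(9.58×2π×0.0958×17.7) = 0.009798 K/W
R_total = 0.309 K/W
Q = ΔT/R_total = 21/0.309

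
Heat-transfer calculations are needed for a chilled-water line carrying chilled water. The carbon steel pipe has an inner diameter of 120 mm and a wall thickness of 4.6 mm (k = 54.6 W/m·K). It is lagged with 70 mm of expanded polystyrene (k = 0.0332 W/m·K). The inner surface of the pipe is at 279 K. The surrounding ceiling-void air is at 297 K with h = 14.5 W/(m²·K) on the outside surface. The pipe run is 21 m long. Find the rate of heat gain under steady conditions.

Per-layer cylindrical resistances, series-summed:
R_carbon steel pipe wall = ln(64.6/60)/(2π×54.6×21) = 1.025×10^-5 K/W
R_expanded polystyrene = ln(134.6/64.6)/(2π×0.0332×21) = 0.1676 K/W
R_outer film = 1/(h_o·2πr_oL) = 1/(14.5×2π×0.1346×21) = 0.003883 K/W
R_total = 0.1715 K/W
Q = ΔT/R_total = 18/0.1715

Q ≈ 105 W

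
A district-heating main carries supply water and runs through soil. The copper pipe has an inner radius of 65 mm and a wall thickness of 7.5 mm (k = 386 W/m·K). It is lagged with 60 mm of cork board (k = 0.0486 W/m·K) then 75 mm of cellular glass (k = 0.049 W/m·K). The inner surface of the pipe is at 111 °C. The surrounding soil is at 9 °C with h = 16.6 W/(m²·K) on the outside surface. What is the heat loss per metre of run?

Treating each annulus and film as a series resistance:
R_copper pipe wall = ln(72.5/65)/(2π×386×1) = 4.502×10^-5 K/W
R_cork board = ln(132.5/72.5)/(2π×0.0486×1) = 1.975 K/W
R_cellular glass = ln(207.5/132.5)/(2π×0.049×1) = 1.457 K/W
R_outer film = 1/(h_o·2πr_oL) = 1/(16.6×2π×0.2075×1) = 0.04621 K/W
R_total = 3.478 K/W
Q = ΔT/R_total = 102/3.478

q′ ≈ 29.3 W/m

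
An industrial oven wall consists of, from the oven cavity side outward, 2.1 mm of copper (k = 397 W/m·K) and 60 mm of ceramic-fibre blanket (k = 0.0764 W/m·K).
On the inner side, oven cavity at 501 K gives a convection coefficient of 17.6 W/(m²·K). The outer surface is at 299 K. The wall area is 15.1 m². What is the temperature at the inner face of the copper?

T ≈ 487 K

Series thermal resistances:
R_inner film = 1/(h_i·A) = 1/(17.6×15.1) = 0.003763 K/W
R_copper = L/(kA) = 0.0021/(397×15.1) = 3.503×10^-7 K/W
R_ceramic-fibre blanket = L/(kA) = 0.06/(0.0764×15.1) = 0.05201 K/W
R_total = 0.05577 K/W;  Q = ΔT/R_total = 202/0.05577 = 3622 W
T_interface = T_inner − Q·ΣR(inner→interface) = 501 − 3620×0.003763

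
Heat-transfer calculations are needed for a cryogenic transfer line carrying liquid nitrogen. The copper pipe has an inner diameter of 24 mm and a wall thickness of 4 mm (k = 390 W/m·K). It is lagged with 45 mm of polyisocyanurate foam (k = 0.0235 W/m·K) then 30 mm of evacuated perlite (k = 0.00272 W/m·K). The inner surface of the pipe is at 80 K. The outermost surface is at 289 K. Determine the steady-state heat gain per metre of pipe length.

q′ ≈ 6.44 W/m

Cylindrical conduction, so R = ln(r₂/r₁)/(2πkL) per layer, in series:
R_copper pipe wall = ln(16/12)/(2π×390×1) = 1.174×10^-4 K/W
R_polyisocyanurate foam = ln(61/16)/(2π×0.0235×1) = 9.064 K/W
R_evacuated perlite = ln(91/61)/(2π×0.00272×1) = 23.4 K/W
R_total = 32.47 K/W
Q = ΔT/R_total = 209/32.47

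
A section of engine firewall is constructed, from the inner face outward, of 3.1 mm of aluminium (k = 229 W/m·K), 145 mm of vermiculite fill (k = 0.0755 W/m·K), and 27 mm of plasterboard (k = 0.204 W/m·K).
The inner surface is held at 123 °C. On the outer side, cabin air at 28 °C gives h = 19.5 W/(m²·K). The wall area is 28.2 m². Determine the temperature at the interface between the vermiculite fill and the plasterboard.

Thermal resistances in series:
R_aluminium = L/(kA) = 0.0031/(229×28.2) = 4.8×10^-7 K/W
R_vermiculite fill = L/(kA) = 0.145/(0.0755×28.2) = 0.0681 K/W
R_plasterboard = L/(kA) = 0.027/(0.204×28.2) = 0.004693 K/W
R_outer film = 1/(h_o·A) = 1/(19.5×28.2) = 0.001819 K/W
R_total = 0.07462 K/W;  Q = ΔT/R_total = 95/0.07462 = 1273 W
T_interface = T_inner − Q·ΣR(inner→interface) = 123 − 1270×0.0681

T ≈ 36.3 °C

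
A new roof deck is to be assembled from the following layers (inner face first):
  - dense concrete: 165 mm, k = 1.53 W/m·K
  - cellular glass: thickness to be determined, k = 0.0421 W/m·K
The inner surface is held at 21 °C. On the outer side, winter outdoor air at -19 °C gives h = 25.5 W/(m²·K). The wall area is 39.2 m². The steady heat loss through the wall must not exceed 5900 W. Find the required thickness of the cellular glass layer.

L ≈ 5 mm

Model the wall as resistances in series:
R_dense concrete = L/(kA) = 0.165/(1.53×39.2) = 0.002751 K/W
R_outer film = 1/(h_o·A) = 1/(25.5×39.2) = 0.001 K/W
Sum of the known resistances R_other = 0.003752 K/W
Required total resistance R_tot = ΔT/Q_allow = 40/5900 = 0.00678 K/W
R_cellular glass = R_tot − R_other = 0.003028 K/W
L = R·k·A = 0.003028×0.0421×39.2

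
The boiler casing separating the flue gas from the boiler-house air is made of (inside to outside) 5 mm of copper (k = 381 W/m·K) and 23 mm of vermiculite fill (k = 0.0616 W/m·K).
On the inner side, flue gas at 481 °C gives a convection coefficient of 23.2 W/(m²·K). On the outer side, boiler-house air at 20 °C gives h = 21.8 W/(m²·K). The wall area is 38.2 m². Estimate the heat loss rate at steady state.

Q ≈ 38100 W

Model the wall as resistances in series:
R_inner film = 1/(h_i·A) = 1/(23.2×38.2) = 0.001128 K/W
R_copper = L/(kA) = 0.005/(381×38.2) = 3.435×10^-7 K/W
R_vermiculite fill = L/(kA) = 0.023/(0.0616×38.2) = 0.009774 K/W
R_outer film = 1/(h_o·A) = 1/(21.8×38.2) = 0.001201 K/W
R_total = 0.0121 K/W
Q = ΔT / R_total = 461 / 0.0121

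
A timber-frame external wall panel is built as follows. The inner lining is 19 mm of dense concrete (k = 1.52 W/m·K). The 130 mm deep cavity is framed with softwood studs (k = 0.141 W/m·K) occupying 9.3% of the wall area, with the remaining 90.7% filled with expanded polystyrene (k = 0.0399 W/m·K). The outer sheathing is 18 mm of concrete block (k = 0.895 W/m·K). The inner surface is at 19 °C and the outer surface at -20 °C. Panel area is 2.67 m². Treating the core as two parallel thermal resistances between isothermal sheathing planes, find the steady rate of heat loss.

Sheathing layers in series; stud and cavity paths in parallel between them.
R_inner = 0.019/(1.52×2.67) = 0.004682 K/W
R_stud  = 0.13/(0.141×0.093×2.67) = 3.713 K/W
R_cav   = 0.13/(0.0399×0.907×2.67) = 1.345 K/W
1/R_core = 1/R_stud + 1/R_cav → R_core = 0.9876 K/W
R_outer = 0.018/(0.895×2.67) = 0.007532 K/W
R_total = 0.9998 K/W
Q = ΔT/R_total = 39/0.9998

Q ≈ 39 W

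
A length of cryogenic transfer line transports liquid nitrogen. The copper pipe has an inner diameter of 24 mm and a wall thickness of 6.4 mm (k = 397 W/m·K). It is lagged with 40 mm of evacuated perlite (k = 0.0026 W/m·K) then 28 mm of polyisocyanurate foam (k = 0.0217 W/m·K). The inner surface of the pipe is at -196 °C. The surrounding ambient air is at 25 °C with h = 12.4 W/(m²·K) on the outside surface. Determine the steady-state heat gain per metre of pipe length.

q′ ≈ 3 W/m

For a radial system each layer contributes R = ln(r_out/r_in)/(2πkL); films add R = 1/(hA).
R_copper pipe wall = ln(18.4/12)/(2π×397×1) = 1.714×10^-4 K/W
R_evacuated perlite = ln(58.4/18.4)/(2π×0.0026×1) = 70.7 K/W
R_polyisocyanurate foam = ln(86.4/58.4)/(2π×0.0217×1) = 2.873 K/W
R_outer film = 1/(h_o·2πr_oL) = 1/(12.4×2π×0.0864×1) = 0.1486 K/W
R_total = 73.72 K/W
Q = ΔT/R_total = 221/73.72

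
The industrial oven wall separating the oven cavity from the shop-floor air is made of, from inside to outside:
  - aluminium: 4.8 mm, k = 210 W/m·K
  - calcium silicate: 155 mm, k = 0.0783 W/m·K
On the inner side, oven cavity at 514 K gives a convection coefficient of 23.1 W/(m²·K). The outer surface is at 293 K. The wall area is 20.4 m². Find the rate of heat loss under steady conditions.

Q ≈ 2230 W

Treating each layer as a thermal resistance in series:
R_inner film = 1/(h_i·A) = 1/(23.1×20.4) = 0.002122 K/W
R_aluminium = L/(kA) = 0.0048/(210×20.4) = 1.12×10^-6 K/W
R_calcium silicate = L/(kA) = 0.155/(0.0783×20.4) = 0.09704 K/W
R_total = 0.09916 K/W
Q = ΔT / R_total = 221 / 0.09916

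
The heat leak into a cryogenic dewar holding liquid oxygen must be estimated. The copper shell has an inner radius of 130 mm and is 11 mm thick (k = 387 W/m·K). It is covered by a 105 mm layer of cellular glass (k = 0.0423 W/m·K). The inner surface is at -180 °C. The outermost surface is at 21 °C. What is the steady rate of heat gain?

Q ≈ 35.3 W

Each spherical layer contributes R = (1/r_i − 1/r_o)/(4πk):
R_copper shell = (1/0.13 − 1/0.141)/(4π×387) = 1.234×10^-4 K/W
R_cellular glass = (1/0.141 − 1/0.246)/(4π×0.0423) = 5.695 K/W
R_total = 5.695 K/W
Q = ΔT/R_total = 201/5.695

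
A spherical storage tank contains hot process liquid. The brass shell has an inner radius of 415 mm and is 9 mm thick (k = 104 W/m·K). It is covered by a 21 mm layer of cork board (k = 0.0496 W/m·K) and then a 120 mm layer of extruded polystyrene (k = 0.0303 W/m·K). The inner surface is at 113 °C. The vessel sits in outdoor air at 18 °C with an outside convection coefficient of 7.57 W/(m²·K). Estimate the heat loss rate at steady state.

Each spherical layer contributes R = (1/r_i − 1/r_o)/(4πk):
R_brass shell = (1/0.415 − 1/0.424)/(4π×104) = 3.914×10^-5 K/W
R_cork board = (1/0.424 − 1/0.445)/(4π×0.0496) = 0.1786 K/W
R_extruded polystyrene = (1/0.445 − 1/0.565)/(4π×0.0303) = 1.253 K/W
R_outer film = 1/(h·4πr_o²) = 1/(7.57×4π×0.565²) = 0.03293 K/W
R_total = 1.465 K/W
Q = ΔT/R_total = 95/1.465

Q ≈ 64.8 W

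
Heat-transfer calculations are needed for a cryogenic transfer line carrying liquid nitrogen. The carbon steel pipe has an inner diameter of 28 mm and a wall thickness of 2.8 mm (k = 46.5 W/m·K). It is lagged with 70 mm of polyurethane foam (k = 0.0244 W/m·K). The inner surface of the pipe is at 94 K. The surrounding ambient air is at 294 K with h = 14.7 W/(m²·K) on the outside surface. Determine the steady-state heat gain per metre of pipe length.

Cylindrical conduction, so R = ln(r₂/r₁)/(2πkL) per layer, in series:
R_carbon steel pipe wall = ln(16.8/14)/(2π×46.5×1) = 6.24×10^-4 K/W
R_polyurethane foam = ln(86.8/16.8)/(2π×0.0244×1) = 10.71 K/W
R_outer film = 1/(h_o·2πr_oL) = 1/(14.7×2π×0.0868×1) = 0.1247 K/W
R_total = 10.84 K/W
Q = ΔT/R_total = 200/10.84

q′ ≈ 18.5 W/m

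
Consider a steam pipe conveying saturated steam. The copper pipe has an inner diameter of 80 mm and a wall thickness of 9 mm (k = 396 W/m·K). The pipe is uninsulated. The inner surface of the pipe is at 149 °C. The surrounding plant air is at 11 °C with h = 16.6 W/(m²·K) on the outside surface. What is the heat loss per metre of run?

Cylindrical conduction, so R = ln(r₂/r₁)/(2πkL) per layer, in series:
R_copper pipe wall = ln(49/40)/(2π×396×1) = 8.156×10^-5 K/W
R_outer film = 1/(h_o·2πr_oL) = 1/(16.6×2π×0.049×1) = 0.1957 K/W
R_total = 0.1957 K/W
Q = ΔT/R_total = 138/0.1957

q′ ≈ 705 W/m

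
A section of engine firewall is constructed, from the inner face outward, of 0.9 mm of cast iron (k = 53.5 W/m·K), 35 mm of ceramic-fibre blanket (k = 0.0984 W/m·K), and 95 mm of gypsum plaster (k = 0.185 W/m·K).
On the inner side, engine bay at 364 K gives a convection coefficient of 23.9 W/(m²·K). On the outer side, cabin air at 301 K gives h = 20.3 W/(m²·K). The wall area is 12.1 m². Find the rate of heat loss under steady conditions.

Model the wall as resistances in series:
R_inner film = 1/(h_i·A) = 1/(23.9×12.1) = 0.003458 K/W
R_cast iron = L/(kA) = 0.0009/(53.5×12.1) = 1.39×10^-6 K/W
R_ceramic-fibre blanket = L/(kA) = 0.035/(0.0984×12.1) = 0.0294 K/W
R_gypsum plaster = L/(kA) = 0.095/(0.185×12.1) = 0.04244 K/W
R_outer film = 1/(h_o·A) = 1/(20.3×12.1) = 0.004071 K/W
R_total = 0.07937 K/W
Q = ΔT / R_total = 63 / 0.07937

Q ≈ 794 W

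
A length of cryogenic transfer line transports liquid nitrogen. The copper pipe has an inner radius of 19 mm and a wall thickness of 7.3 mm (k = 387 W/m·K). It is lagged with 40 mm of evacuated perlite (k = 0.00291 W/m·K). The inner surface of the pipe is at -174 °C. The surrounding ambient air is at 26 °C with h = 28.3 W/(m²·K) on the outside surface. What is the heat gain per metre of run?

q′ ≈ 3.95 W/m

For a radial system each layer contributes R = ln(r_out/r_in)/(2πkL); films add R = 1/(hA).
R_copper pipe wall = ln(26.3/19)/(2π×387×1) = 1.337×10^-4 K/W
R_evacuated perlite = ln(66.3/26.3)/(2π×0.00291×1) = 50.57 K/W
R_outer film = 1/(h_o·2πr_oL) = 1/(28.3×2π×0.0663×1) = 0.08482 K/W
R_total = 50.65 K/W
Q = ΔT/R_total = 200/50.65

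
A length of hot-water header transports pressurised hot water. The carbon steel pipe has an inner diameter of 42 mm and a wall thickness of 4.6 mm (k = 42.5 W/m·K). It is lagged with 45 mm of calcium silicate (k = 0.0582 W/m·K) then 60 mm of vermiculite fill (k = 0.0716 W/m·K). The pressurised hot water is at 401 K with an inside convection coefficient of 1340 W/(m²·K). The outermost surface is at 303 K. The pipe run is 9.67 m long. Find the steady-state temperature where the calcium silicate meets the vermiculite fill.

Radial resistances (cylindrical: R_cond = ln(r_o/r_i)/(2πkL), R_conv = 1/(h·2πrL)):
R_inner film = 1/(h_i·2πr₁L) = 1/(1340×2π×0.021×9.67) = 5.849×10^-4 K/W
R_carbon steel pipe wall = ln(25.6/21)/(2π×42.5×9.67) = 7.67×10^-5 K/W
R_calcium silicate = ln(70.6/25.6)/(2π×0.0582×9.67) = 0.2869 K/W
R_vermiculite fill = ln(130.6/70.6)/(2π×0.0716×9.67) = 0.1414 K/W
R_total = 0.4289 K/W
Q = ΔT/R_total = 98/0.4289
Q = 228 W
T_interface = T_inner − Q·ΣR(inner→interface) = 401 − 228×0.2875

T ≈ 335 K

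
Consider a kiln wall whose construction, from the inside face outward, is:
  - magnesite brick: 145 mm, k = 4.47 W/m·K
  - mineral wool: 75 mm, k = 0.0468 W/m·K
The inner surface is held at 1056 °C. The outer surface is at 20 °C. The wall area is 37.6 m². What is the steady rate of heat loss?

Using the resistance-network approach (series):
R_magnesite brick = L/(kA) = 0.145/(4.47×37.6) = 8.627×10^-4 K/W
R_mineral wool = L/(kA) = 0.075/(0.0468×37.6) = 0.04262 K/W
R_total = 0.04348 K/W
Q = ΔT / R_total = 1036 / 0.04348

Q ≈ 23800 W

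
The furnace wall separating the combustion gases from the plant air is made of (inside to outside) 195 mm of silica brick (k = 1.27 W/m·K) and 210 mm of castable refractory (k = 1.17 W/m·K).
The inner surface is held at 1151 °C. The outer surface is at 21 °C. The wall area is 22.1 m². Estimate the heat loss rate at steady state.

Q ≈ 75000 W

Thermal resistances in series:
R_silica brick = L/(kA) = 0.195/(1.27×22.1) = 0.006948 K/W
R_castable refractory = L/(kA) = 0.21/(1.17×22.1) = 0.008122 K/W
R_total = 0.01507 K/W
Q = ΔT / R_total = 1130 / 0.01507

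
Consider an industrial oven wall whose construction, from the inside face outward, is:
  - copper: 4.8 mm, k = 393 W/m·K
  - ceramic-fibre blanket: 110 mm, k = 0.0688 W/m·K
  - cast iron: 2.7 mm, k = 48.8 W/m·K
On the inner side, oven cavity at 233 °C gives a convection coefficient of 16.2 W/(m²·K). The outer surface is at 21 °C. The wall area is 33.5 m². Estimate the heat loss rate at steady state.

Treating each layer as a thermal resistance in series:
R_inner film = 1/(h_i·A) = 1/(16.2×33.5) = 0.001843 K/W
R_copper = L/(kA) = 0.0048/(393×33.5) = 3.646×10^-7 K/W
R_ceramic-fibre blanket = L/(kA) = 0.11/(0.0688×33.5) = 0.04773 K/W
R_cast iron = L/(kA) = 0.0027/(48.8×33.5) = 1.652×10^-6 K/W
R_total = 0.04957 K/W
Q = ΔT / R_total = 212 / 0.04957

Q ≈ 4280 W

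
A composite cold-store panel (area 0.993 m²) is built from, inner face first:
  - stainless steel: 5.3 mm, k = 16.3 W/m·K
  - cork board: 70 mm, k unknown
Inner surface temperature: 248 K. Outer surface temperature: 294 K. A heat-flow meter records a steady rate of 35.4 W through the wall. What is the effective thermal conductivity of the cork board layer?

Model the wall as resistances in series:
R_stainless steel = L/(kA) = 0.0053/(16.3×0.993) = 3.274×10^-4 K/W
Sum of known resistances R_other = 3.274×10^-4 K/W
Total R = ΔT/Q = 46/35.4 = 1.299 K/W
R_cork board = R_total − R_other = 1.299 K/W
k = L/(R·A) = 0.07/(1.299×0.993)

k ≈ 0.0543 W/(m·K)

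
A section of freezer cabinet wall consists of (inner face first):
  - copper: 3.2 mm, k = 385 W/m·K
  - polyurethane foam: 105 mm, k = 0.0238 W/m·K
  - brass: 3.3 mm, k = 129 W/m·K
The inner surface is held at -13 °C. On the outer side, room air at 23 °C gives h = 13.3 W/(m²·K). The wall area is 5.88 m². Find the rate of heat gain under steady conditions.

Q ≈ 47.2 W

Using the resistance-network approach (series):
R_copper = L/(kA) = 0.0032/(385×5.88) = 1.414×10^-6 K/W
R_polyurethane foam = L/(kA) = 0.105/(0.0238×5.88) = 0.7503 K/W
R_brass = L/(kA) = 0.0033/(129×5.88) = 4.351×10^-6 K/W
R_outer film = 1/(h_o·A) = 1/(13.3×5.88) = 0.01279 K/W
R_total = 0.7631 K/W
Q = ΔT / R_total = 36 / 0.7631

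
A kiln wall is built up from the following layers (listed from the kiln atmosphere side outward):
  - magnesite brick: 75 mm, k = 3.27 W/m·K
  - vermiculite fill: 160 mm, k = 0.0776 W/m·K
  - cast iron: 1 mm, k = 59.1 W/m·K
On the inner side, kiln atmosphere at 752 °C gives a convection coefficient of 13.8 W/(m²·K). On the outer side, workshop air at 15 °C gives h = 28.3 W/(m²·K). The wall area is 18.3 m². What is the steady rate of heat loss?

Q ≈ 6150 W

Treating each layer as a thermal resistance in series:
R_inner film = 1/(h_i·A) = 1/(13.8×18.3) = 0.00396 K/W
R_magnesite brick = L/(kA) = 0.075/(3.27×18.3) = 0.001253 K/W
R_vermiculite fill = L/(kA) = 0.16/(0.0776×18.3) = 0.1127 K/W
R_cast iron = L/(kA) = 0.001/(59.1×18.3) = 9.246×10^-7 K/W
R_outer film = 1/(h_o·A) = 1/(28.3×18.3) = 0.001931 K/W
R_total = 0.1198 K/W
Q = ΔT / R_total = 737 / 0.1198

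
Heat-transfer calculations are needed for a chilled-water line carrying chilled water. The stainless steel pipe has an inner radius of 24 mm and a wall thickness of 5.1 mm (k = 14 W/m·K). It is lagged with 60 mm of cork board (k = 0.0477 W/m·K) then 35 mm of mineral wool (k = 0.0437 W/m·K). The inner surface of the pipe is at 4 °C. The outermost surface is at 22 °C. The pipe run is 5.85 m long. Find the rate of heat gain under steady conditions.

Treating each annulus and film as a series resistance:
R_stainless steel pipe wall = ln(29.1/24)/(2π×14×5.85) = 3.744×10^-4 K/W
R_cork board = ln(89.1/29.1)/(2π×0.0477×5.85) = 0.6382 K/W
R_mineral wool = ln(124.1/89.1)/(2π×0.0437×5.85) = 0.2063 K/W
R_total = 0.8449 K/W
Q = ΔT/R_total = 18/0.8449

Q ≈ 21.3 W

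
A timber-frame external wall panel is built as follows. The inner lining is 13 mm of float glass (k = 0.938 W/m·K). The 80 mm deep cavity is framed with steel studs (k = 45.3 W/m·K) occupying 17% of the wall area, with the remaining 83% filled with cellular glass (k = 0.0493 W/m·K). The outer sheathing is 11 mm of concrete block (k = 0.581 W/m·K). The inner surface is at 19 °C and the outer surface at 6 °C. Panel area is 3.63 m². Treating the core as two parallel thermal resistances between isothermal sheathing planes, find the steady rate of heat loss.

Q ≈ 1090 W

Sheathing layers in series; stud and cavity paths in parallel between them.
R_inner = 0.013/(0.938×3.63) = 0.003818 K/W
R_stud  = 0.08/(45.3×0.17×3.63) = 0.002862 K/W
R_cav   = 0.08/(0.0493×0.83×3.63) = 0.5386 K/W
1/R_core = 1/R_stud + 1/R_cav → R_core = 0.002847 K/W
R_outer = 0.011/(0.581×3.63) = 0.005216 K/W
R_total = 0.01188 K/W
Q = ΔT/R_total = 13/0.01188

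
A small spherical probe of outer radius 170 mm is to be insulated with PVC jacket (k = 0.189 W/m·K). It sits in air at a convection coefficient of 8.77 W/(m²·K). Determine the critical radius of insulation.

For a sphere r_cr = 2k/h = 2×0.189/8.77
r_cr = 43.1 mm; since the bare radius (170 mm) is above r_cr, any added insulation will reduce heat loss.

r_cr ≈ 43.1 mm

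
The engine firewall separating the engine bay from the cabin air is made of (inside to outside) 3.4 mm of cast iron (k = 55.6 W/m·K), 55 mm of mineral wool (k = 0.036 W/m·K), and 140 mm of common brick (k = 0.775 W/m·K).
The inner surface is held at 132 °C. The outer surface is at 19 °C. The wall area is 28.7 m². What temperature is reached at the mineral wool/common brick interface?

Series thermal resistances:
R_cast iron = L/(kA) = 0.0034/(55.6×28.7) = 2.131×10^-6 K/W
R_mineral wool = L/(kA) = 0.055/(0.036×28.7) = 0.05323 K/W
R_common brick = L/(kA) = 0.14/(0.775×28.7) = 0.006294 K/W
R_total = 0.05953 K/W;  Q = ΔT/R_total = 113/0.05953 = 1898 W
T_interface = T_inner − Q·ΣR(inner→interface) = 132 − 1900×0.05323

T ≈ 30.9 °C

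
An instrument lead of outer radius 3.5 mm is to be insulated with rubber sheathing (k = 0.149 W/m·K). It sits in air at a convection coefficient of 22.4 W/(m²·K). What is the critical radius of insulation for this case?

For a cylinder r_cr = k/h = 0.149/22.4
r_cr = 6.65 mm; since the bare radius (3.5 mm) is below r_cr, adding a thin layer of insulation will *increase* heat loss.

r_cr ≈ 6.65 mm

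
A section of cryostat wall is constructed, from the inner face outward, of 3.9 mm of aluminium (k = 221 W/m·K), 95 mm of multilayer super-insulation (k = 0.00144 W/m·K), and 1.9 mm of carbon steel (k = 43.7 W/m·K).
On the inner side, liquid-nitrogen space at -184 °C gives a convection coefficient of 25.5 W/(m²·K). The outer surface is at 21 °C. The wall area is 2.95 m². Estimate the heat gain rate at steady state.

Thermal resistances in series:
R_inner film = 1/(h_i·A) = 1/(25.5×2.95) = 0.01329 K/W
R_aluminium = L/(kA) = 0.0039/(221×2.95) = 5.982×10^-6 K/W
R_multilayer super-insulation = L/(kA) = 0.095/(0.00144×2.95) = 22.36 K/W
R_carbon steel = L/(kA) = 0.0019/(43.7×2.95) = 1.474×10^-5 K/W
R_total = 22.38 K/W
Q = ΔT / R_total = 205 / 22.38

Q ≈ 9.16 W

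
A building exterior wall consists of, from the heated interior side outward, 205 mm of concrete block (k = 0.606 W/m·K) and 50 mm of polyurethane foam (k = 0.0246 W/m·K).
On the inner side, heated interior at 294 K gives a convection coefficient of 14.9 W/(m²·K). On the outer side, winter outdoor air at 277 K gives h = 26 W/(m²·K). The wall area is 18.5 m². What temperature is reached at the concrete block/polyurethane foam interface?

Series thermal resistances:
R_inner film = 1/(h_i·A) = 1/(14.9×18.5) = 0.003628 K/W
R_concrete block = L/(kA) = 0.205/(0.606×18.5) = 0.01829 K/W
R_polyurethane foam = L/(kA) = 0.05/(0.0246×18.5) = 0.1099 K/W
R_outer film = 1/(h_o·A) = 1/(26×18.5) = 0.002079 K/W
R_total = 0.1339 K/W;  Q = ΔT/R_total = 17/0.1339 = 127 W
T_interface = T_inner − Q·ΣR(inner→interface) = 294 − 127×0.02191

T ≈ 291 K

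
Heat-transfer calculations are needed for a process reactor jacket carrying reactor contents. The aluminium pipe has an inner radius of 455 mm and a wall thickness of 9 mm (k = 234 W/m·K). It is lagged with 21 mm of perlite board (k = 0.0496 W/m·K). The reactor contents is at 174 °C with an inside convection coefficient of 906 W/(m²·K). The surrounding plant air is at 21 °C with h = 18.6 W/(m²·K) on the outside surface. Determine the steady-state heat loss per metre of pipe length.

q′ ≈ 956 W/m

Treating each annulus and film as a series resistance:
R_inner film = 1/(h_i·2πr₁L) = 1/(906×2π×0.455×1) = 3.861×10^-4 K/W
R_aluminium pipe wall = ln(464/455)/(2π×234×1) = 1.332×10^-5 K/W
R_perlite board = ln(485/464)/(2π×0.0496×1) = 0.142 K/W
R_outer film = 1/(h_o·2πr_oL) = 1/(18.6×2π×0.485×1) = 0.01764 K/W
R_total = 0.1601 K/W
Q = ΔT/R_total = 153/0.1601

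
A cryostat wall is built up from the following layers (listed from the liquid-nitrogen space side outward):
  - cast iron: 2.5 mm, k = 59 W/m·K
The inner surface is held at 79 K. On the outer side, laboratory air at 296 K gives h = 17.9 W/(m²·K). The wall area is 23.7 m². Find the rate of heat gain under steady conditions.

Using the resistance-network approach (series):
R_cast iron = L/(kA) = 0.0025/(59×23.7) = 1.788×10^-6 K/W
R_outer film = 1/(h_o·A) = 1/(17.9×23.7) = 0.002357 K/W
R_total = 0.002359 K/W
Q = ΔT / R_total = 217 / 0.002359

Q ≈ 92000 W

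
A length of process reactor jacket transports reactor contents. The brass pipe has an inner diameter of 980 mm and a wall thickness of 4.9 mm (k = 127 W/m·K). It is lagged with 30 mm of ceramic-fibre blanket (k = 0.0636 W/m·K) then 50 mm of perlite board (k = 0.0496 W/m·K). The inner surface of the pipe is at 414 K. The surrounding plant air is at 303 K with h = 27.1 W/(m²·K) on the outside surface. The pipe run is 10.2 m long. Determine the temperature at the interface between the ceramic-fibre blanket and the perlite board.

Per-layer cylindrical resistances, series-summed:
R_brass pipe wall = ln(494.9/490)/(2π×127×10.2) = 1.223×10^-6 K/W
R_ceramic-fibre blanket = ln(524.9/494.9)/(2π×0.0636×10.2) = 0.01444 K/W
R_perlite board = ln(574.9/524.9)/(2π×0.0496×10.2) = 0.02862 K/W
R_outer film = 1/(h_o·2πr_oL) = 1/(27.1×2π×0.5749×10.2) = 0.001002 K/W
R_total = 0.04406 K/W
Q = ΔT/R_total = 111/0.04406
Q = 2520 W
T_interface = T_inner − Q·ΣR(inner→interface) = 414 − 2520×0.01444

T ≈ 378 K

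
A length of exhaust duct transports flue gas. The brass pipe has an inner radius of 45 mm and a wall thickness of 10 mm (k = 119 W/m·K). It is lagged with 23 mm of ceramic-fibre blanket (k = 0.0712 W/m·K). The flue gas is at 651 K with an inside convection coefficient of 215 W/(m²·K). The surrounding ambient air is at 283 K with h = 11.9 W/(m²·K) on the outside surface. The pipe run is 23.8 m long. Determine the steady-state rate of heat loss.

Q ≈ 9040 W

Treating each annulus and film as a series resistance:
R_inner film = 1/(h_i·2πr₁L) = 1/(215×2π×0.045×23.8) = 6.912×10^-4 K/W
R_brass pipe wall = ln(55/45)/(2π×119×23.8) = 1.128×10^-5 K/W
R_ceramic-fibre blanket = ln(78/55)/(2π×0.0712×23.8) = 0.03281 K/W
R_outer film = 1/(h_o·2πr_oL) = 1/(11.9×2π×0.078×23.8) = 0.007204 K/W
R_total = 0.04072 K/W
Q = ΔT/R_total = 368/0.04072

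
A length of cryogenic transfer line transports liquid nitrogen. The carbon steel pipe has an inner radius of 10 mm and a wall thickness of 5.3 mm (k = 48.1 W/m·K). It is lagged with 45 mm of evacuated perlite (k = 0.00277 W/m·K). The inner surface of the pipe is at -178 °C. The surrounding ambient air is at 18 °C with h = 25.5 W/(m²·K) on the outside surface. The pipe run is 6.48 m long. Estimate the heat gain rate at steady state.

Q ≈ 16.1 W

Radial resistances (cylindrical: R_cond = ln(r_o/r_i)/(2πkL), R_conv = 1/(h·2πrL)):
R_carbon steel pipe wall = ln(15.3/10)/(2π×48.1×6.48) = 2.172×10^-4 K/W
R_evacuated perlite = ln(60.3/15.3)/(2π×0.00277×6.48) = 12.16 K/W
R_outer film = 1/(h_o·2πr_oL) = 1/(25.5×2π×0.0603×6.48) = 0.01597 K/W
R_total = 12.18 K/W
Q = ΔT/R_total = 196/12.18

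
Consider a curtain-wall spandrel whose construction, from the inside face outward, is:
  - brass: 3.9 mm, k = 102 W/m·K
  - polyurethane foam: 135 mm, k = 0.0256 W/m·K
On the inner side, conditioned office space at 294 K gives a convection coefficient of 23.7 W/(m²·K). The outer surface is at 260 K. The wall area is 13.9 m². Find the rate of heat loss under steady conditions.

Q ≈ 88.9 W

Thermal resistances in series:
R_inner film = 1/(h_i·A) = 1/(23.7×13.9) = 0.003036 K/W
R_brass = L/(kA) = 0.0039/(102×13.9) = 2.751×10^-6 K/W
R_polyurethane foam = L/(kA) = 0.135/(0.0256×13.9) = 0.3794 K/W
R_total = 0.3824 K/W
Q = ΔT / R_total = 34 / 0.3824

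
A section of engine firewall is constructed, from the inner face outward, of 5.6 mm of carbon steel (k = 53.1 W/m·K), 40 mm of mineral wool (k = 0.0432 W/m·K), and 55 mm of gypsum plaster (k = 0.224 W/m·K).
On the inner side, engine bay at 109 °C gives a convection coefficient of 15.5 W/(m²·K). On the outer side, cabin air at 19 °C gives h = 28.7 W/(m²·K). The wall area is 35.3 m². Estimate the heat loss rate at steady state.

Q ≈ 2500 W

Model the wall as resistances in series:
R_inner film = 1/(h_i·A) = 1/(15.5×35.3) = 0.001828 K/W
R_carbon steel = L/(kA) = 0.0056/(53.1×35.3) = 2.988×10^-6 K/W
R_mineral wool = L/(kA) = 0.04/(0.0432×35.3) = 0.02623 K/W
R_gypsum plaster = L/(kA) = 0.055/(0.224×35.3) = 0.006956 K/W
R_outer film = 1/(h_o·A) = 1/(28.7×35.3) = 9.871×10^-4 K/W
R_total = 0.036 K/W
Q = ΔT / R_total = 90 / 0.036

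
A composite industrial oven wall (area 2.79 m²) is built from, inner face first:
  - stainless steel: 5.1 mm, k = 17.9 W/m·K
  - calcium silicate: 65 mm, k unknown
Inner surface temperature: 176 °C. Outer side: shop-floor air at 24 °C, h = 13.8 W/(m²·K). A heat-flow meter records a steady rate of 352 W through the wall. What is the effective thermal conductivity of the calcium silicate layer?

k ≈ 0.0574 W/(m·K)

Series thermal resistances:
R_stainless steel = L/(kA) = 0.0051/(17.9×2.79) = 1.021×10^-4 K/W
R_outer film = 1/(h_o·A) = 1/(13.8×2.79) = 0.02597 K/W
Sum of known resistances R_other = 0.02607 K/W
Total R = ΔT/Q = 152/352 = 0.4318 K/W
R_calcium silicate = R_total − R_other = 0.4057 K/W
k = L/(R·A) = 0.065/(0.4057×2.79)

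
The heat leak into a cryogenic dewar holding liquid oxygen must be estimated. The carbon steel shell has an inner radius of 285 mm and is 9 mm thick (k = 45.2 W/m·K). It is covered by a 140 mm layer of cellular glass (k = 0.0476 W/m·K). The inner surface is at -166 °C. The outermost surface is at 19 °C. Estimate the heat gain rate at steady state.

For a spherical shell R = (1/r₁ − 1/r₂)/(4πk); film R = 1/(h·4πr²). In series:
R_carbon steel shell = (1/0.285 − 1/0.294)/(4π×45.2) = 1.891×10^-4 K/W
R_cellular glass = (1/0.294 − 1/0.434)/(4π×0.0476) = 1.834 K/W
R_total = 1.835 K/W
Q = ΔT/R_total = 185/1.835

Q ≈ 101 W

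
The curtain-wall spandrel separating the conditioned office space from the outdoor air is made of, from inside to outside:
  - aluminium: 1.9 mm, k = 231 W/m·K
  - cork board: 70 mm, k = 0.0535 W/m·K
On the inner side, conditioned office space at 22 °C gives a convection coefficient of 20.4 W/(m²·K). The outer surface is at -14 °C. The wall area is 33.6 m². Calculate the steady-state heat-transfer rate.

Q ≈ 891 W

Treating each layer as a thermal resistance in series:
R_inner film = 1/(h_i·A) = 1/(20.4×33.6) = 0.001459 K/W
R_aluminium = L/(kA) = 0.0019/(231×33.6) = 2.448×10^-7 K/W
R_cork board = L/(kA) = 0.07/(0.0535×33.6) = 0.03894 K/W
R_total = 0.0404 K/W
Q = ΔT / R_total = 36 / 0.0404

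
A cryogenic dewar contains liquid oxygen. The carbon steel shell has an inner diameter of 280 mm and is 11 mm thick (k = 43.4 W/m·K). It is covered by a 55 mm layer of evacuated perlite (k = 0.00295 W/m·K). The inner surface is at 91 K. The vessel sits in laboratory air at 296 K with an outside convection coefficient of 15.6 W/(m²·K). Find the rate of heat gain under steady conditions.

Each spherical layer contributes R = (1/r_i − 1/r_o)/(4πk):
R_carbon steel shell = (1/0.14 − 1/0.151)/(4π×43.4) = 9.541×10^-4 K/W
R_evacuated perlite = (1/0.151 − 1/0.206)/(4π×0.00295) = 47.7 K/W
R_outer film = 1/(h·4πr_o²) = 1/(15.6×4π×0.206²) = 0.1202 K/W
R_total = 47.82 K/W
Q = ΔT/R_total = 205/47.82

Q ≈ 4.29 W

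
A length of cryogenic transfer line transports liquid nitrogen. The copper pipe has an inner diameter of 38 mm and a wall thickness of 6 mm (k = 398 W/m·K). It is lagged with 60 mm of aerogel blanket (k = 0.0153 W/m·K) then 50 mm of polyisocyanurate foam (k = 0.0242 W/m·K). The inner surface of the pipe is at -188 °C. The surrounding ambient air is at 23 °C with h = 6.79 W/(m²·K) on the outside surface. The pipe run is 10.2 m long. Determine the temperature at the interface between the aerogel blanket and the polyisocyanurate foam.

Radial resistances (cylindrical: R_cond = ln(r_o/r_i)/(2πkL), R_conv = 1/(h·2πrL)):
R_copper pipe wall = ln(25/19)/(2π×398×10.2) = 1.076×10^-5 K/W
R_aerogel blanket = ln(85/25)/(2π×0.0153×10.2) = 1.248 K/W
R_polyisocyanurate foam = ln(135/85)/(2π×0.0242×10.2) = 0.2983 K/W
R_outer film = 1/(h_o·2πr_oL) = 1/(6.79×2π×0.135×10.2) = 0.01702 K/W
R_total = 1.563 K/W
Q = ΔT/R_total = 211/1.563
Q = 135 W
T_interface = T_inner + Q·ΣR(inner→interface) = -188 + 135×1.248

T ≈ -19.6 °C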